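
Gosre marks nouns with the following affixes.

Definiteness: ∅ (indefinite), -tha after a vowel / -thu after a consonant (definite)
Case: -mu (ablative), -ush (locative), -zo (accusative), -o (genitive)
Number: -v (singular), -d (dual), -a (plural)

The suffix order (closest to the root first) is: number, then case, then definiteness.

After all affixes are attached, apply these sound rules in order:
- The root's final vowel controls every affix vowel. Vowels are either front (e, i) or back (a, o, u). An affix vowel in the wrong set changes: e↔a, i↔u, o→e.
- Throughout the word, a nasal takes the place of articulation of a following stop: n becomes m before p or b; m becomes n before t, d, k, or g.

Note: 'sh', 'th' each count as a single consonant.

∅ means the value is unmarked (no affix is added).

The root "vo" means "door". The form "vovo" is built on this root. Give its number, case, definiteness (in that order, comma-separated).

Segment: vo-v-o.
number: -v → singular.
case: -o → genitive.
definiteness: ∅ → indefinite.

singular, genitive, indefinite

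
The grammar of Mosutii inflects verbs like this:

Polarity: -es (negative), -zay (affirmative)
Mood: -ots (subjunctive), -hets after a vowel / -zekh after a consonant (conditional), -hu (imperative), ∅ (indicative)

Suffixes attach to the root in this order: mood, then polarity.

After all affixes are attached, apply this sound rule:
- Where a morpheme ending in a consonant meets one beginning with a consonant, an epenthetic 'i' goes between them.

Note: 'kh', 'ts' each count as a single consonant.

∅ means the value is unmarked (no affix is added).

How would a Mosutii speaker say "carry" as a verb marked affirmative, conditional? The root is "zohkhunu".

zohkhunuhetsizay

Attach mood conditional -hets (after vowel 'u') → zohkhunuhets.
Attach polarity affirmative -zay → zohkhunuhetszay.
Apply epenthesis: zohkhunuhetszay → zohkhunuhetsizay.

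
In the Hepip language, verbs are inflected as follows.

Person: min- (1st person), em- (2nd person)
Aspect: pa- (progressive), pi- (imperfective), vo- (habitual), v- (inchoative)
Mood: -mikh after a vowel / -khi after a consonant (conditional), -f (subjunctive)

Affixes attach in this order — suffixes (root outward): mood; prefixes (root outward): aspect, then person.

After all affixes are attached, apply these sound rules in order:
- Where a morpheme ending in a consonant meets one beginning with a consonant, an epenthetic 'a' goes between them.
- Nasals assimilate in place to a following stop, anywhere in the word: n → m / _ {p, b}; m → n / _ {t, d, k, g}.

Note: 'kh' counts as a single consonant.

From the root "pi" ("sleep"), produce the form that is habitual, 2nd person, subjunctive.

emavopif

Attach mood subjunctive -f → pif.
Attach aspect habitual vo- → vopif.
Attach person 2nd person em- → emvopif.
Apply epenthesis: emvopif → emavopif.
Nasal assimilation: no change.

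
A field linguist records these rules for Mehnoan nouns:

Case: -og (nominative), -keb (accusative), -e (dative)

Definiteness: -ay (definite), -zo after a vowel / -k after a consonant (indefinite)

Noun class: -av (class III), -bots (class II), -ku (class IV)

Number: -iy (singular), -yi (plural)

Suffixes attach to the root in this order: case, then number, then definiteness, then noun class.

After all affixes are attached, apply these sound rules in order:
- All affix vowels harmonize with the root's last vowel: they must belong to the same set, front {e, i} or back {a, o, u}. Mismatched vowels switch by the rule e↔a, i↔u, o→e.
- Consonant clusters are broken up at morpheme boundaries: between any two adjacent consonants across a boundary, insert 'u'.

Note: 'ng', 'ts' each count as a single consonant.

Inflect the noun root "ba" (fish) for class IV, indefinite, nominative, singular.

Attach case nominative -og → baog.
Attach number singular -iy → baogiy.
Attach definiteness indefinite -k (after consonant 'y') → baogiyk.
Attach noun class class IV -ku → baogiykku.
Apply vowel harmony: baogiykku → baoguykku.
Apply epenthesis: baoguykku → baoguyukuku.

baoguyukuku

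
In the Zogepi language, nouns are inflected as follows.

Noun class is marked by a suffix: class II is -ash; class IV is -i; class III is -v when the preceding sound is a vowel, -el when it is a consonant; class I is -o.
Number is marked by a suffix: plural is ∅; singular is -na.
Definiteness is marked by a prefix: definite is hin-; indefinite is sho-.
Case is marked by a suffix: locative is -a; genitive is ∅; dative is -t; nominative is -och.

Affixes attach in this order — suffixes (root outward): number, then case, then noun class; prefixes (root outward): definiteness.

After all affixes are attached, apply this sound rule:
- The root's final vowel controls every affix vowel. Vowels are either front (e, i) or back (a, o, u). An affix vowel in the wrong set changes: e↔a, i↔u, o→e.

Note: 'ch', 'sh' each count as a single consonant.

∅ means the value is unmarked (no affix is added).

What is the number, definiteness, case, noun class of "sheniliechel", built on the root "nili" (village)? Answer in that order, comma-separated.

Segment: sho-nili-och-el.
number: ∅ → plural.
definiteness: sho- → indefinite.
case: -och → nominative.
noun class: -v/el → class III.

plural, indefinite, nominative, class III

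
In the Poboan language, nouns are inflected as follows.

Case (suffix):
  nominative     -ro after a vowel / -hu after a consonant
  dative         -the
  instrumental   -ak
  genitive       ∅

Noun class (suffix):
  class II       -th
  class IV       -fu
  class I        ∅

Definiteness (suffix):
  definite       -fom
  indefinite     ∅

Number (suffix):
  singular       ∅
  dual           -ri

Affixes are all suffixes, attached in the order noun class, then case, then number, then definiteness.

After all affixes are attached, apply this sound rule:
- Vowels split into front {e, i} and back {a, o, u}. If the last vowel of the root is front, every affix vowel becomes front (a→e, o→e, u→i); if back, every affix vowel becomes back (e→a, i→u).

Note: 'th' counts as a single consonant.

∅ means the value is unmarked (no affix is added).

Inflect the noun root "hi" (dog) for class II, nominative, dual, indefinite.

hithhiri

Attach noun class class II -th → hith.
Attach case nominative -hu (after consonant 'th') → hithhu.
Attach number dual -ri → hithhuri.
definiteness = indefinite: zero marking, form stays hithhuri.
Apply vowel harmony: hithhuri → hithhiri.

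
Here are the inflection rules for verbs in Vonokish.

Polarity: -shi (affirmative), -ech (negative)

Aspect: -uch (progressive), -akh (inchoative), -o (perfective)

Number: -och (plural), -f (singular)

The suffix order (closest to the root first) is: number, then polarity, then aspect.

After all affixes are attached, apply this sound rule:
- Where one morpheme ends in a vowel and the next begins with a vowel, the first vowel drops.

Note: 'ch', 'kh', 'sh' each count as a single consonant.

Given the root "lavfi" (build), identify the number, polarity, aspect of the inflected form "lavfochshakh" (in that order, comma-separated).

Segment: lavfi-och-shi-akh.
number: -och → plural.
polarity: -shi → affirmative.
aspect: -akh → inchoative.

plural, affirmative, inchoative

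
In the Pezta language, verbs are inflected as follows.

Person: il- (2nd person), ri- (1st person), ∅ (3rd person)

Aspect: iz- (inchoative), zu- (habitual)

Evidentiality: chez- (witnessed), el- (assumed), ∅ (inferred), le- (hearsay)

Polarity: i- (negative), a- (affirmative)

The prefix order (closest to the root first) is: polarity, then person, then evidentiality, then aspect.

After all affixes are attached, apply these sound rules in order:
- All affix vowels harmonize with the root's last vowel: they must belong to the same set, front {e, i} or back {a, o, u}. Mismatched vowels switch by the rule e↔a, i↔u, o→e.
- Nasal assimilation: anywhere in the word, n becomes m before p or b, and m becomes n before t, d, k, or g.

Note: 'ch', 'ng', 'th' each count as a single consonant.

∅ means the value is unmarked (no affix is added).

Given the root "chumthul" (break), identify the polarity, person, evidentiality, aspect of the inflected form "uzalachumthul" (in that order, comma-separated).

Segment: iz-el-a-chumthul.
polarity: a- → affirmative.
person: ∅ → 3rd person.
evidentiality: el- → assumed.
aspect: iz- → inchoative.

affirmative, 3rd person, assumed, inchoative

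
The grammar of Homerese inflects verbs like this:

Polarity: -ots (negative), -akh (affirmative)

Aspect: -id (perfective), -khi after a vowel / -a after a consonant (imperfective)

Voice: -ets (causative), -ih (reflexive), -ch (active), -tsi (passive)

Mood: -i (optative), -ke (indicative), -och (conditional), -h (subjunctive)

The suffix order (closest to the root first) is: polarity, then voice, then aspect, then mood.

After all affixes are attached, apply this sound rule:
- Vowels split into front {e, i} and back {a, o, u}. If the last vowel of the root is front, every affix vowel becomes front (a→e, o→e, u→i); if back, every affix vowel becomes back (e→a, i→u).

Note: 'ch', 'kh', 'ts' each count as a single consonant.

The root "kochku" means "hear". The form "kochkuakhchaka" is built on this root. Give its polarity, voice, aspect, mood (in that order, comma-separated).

Segment: kochku-akh-ch-a-ke.
polarity: -akh → affirmative.
voice: -ch → active.
aspect: -khi/a → imperfective.
mood: -ke → indicative.

affirmative, active, imperfective, indicative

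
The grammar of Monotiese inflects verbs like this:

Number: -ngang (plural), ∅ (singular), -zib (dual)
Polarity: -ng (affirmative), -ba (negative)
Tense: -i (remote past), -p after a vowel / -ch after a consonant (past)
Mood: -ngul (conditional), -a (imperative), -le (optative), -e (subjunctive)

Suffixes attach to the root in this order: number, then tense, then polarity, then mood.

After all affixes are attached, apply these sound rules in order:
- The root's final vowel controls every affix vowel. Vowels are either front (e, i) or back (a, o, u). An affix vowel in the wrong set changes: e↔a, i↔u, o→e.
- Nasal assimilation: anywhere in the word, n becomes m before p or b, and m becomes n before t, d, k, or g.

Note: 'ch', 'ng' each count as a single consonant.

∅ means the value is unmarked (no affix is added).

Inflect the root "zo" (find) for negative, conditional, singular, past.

number = singular: zero marking, form stays zo.
Attach tense past -p (after vowel 'o') → zop.
Attach polarity negative -ba → zopba.
Attach mood conditional -ngul → zopbangul.
Vowel harmony: no change.
Nasal assimilation: no change.

zopbangul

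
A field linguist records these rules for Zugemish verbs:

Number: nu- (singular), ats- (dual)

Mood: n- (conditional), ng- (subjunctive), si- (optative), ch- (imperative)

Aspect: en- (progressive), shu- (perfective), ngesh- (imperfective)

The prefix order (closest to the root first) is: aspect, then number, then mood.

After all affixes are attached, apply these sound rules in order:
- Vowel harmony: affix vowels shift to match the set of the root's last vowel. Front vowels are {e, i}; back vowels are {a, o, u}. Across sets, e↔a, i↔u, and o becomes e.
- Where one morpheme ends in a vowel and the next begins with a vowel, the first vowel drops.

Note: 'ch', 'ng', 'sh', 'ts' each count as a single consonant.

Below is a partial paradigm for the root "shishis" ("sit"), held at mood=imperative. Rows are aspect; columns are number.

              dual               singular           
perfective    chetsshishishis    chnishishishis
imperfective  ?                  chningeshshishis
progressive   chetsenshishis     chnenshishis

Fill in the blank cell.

chetsngeshshishis

Attach aspect imperfective ngesh- → ngeshshishis.
Attach number dual ats- → atsngeshshishis.
Attach mood imperative ch- → chatsngeshshishis.
Apply vowel harmony: chatsngeshshishis → chetsngeshshishis.
Vowel deletion: no change.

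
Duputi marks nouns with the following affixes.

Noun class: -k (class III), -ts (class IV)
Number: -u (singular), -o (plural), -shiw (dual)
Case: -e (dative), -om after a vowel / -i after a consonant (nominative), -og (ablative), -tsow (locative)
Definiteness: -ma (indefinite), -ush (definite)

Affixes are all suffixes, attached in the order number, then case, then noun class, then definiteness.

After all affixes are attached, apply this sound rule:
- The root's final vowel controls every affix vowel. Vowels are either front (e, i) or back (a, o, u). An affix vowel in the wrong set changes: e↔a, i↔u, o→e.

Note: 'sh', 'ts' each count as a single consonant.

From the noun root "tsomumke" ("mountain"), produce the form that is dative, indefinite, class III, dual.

Attach number dual -shiw → tsomumkeshiw.
Attach case dative -e → tsomumkeshiwe.
Attach noun class class III -k → tsomumkeshiwek.
Attach definiteness indefinite -ma → tsomumkeshiwekma.
Apply vowel harmony: tsomumkeshiwekma → tsomumkeshiwekme.

tsomumkeshiwekme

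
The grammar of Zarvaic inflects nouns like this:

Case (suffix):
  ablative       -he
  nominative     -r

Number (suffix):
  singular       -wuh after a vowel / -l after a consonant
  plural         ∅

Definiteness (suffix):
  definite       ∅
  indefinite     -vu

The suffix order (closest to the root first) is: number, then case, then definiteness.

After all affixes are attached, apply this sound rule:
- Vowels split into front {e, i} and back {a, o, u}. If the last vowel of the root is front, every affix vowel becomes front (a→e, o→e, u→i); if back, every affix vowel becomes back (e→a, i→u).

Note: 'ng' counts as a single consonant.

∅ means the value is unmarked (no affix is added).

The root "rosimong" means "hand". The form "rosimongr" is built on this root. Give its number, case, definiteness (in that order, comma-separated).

Segment: rosimong-r.
number: ∅ → plural.
case: -r → nominative.
definiteness: ∅ → definite.

plural, nominative, definite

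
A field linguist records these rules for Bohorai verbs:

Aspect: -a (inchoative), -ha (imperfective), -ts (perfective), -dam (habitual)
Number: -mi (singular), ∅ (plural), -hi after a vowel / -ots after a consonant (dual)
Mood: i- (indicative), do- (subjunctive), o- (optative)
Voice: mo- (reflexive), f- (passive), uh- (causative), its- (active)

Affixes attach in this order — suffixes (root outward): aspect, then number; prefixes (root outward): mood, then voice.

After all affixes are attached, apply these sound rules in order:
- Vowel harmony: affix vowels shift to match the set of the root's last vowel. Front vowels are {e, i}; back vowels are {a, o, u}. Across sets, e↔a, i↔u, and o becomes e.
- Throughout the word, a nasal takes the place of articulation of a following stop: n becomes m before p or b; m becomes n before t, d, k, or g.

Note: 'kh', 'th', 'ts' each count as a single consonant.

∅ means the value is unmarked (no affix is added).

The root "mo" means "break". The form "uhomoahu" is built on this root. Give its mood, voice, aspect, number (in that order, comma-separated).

Segment: uh-o-mo-a-hi.
mood: o- → optative.
voice: uh- → causative.
aspect: -a → inchoative.
number: -hi/ots → dual.

optative, causative, inchoative, dual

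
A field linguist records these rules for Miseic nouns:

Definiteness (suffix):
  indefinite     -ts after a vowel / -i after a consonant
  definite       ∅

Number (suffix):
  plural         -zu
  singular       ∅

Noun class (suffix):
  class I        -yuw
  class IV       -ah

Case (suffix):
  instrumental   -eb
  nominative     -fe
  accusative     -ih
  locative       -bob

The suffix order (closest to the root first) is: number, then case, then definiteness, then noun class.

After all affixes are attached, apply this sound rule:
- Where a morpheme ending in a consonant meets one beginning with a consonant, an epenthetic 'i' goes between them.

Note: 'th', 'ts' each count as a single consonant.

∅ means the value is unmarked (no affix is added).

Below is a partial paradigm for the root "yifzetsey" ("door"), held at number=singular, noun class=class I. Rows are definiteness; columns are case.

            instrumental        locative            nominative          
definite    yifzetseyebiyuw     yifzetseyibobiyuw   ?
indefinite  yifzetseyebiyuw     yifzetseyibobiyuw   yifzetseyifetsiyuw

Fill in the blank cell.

number = singular: zero marking, form stays yifzetsey.
Attach case nominative -fe → yifzetseyfe.
definiteness = definite: zero marking, form stays yifzetseyfe.
Attach noun class class I -yuw → yifzetseyfeyuw.
Apply epenthesis: yifzetseyfeyuw → yifzetseyifeyuw.

yifzetseyifeyuw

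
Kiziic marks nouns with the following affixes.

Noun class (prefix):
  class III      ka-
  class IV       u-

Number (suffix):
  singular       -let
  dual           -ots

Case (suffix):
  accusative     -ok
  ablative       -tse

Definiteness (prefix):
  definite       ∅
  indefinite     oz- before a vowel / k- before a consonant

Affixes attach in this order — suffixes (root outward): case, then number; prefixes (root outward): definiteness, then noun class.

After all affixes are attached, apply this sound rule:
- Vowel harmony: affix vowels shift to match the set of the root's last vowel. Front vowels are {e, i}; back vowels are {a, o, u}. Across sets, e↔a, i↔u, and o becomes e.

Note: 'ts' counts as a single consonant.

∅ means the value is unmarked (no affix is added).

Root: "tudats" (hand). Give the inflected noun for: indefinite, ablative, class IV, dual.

uktudatstsaots

Attach definiteness indefinite k- (before consonant 't') → ktudats.
Attach case ablative -tse → ktudatstse.
Attach noun class class IV u- → uktudatstse.
Attach number dual -ots → uktudatstseots.
Apply vowel harmony: uktudatstseots → uktudatstsaots.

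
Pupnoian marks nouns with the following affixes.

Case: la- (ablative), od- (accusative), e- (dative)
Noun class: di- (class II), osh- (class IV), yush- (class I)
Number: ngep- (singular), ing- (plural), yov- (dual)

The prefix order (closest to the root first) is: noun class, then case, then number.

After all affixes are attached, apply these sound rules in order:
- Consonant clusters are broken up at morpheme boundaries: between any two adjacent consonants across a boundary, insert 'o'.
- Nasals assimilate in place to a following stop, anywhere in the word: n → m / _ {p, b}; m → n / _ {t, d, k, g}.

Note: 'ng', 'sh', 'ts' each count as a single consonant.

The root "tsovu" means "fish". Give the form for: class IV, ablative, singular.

ngepolaoshotsovu

Attach noun class class IV osh- → oshtsovu.
Attach case ablative la- → laoshtsovu.
Attach number singular ngep- → ngeplaoshtsovu.
Apply epenthesis: ngeplaoshtsovu → ngepolaoshotsovu.
Nasal assimilation: no change.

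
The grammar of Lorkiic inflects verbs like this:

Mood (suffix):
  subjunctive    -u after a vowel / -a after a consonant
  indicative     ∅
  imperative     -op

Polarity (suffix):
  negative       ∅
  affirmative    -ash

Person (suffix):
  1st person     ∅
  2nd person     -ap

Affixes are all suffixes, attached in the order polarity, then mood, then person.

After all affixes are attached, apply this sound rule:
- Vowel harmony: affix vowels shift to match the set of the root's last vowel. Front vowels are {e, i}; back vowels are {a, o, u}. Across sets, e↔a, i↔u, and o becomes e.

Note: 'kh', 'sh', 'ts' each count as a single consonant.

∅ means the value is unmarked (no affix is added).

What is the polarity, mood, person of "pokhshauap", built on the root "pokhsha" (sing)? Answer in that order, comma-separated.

negative, subjunctive, 2nd person

Segment: pokhsha-u-ap.
polarity: ∅ → negative.
mood: -u/a → subjunctive.
person: -ap → 2nd person.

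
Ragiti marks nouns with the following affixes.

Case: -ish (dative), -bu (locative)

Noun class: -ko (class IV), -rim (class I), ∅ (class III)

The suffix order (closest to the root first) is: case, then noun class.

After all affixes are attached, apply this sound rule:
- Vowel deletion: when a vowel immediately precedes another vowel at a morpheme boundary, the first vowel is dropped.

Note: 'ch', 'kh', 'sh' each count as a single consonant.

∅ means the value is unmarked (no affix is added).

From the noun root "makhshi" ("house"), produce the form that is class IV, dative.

Attach case dative -ish → makhshiish.
Attach noun class class IV -ko → makhshiishko.
Apply vowel deletion: makhshiishko → makhshishko.

makhshishko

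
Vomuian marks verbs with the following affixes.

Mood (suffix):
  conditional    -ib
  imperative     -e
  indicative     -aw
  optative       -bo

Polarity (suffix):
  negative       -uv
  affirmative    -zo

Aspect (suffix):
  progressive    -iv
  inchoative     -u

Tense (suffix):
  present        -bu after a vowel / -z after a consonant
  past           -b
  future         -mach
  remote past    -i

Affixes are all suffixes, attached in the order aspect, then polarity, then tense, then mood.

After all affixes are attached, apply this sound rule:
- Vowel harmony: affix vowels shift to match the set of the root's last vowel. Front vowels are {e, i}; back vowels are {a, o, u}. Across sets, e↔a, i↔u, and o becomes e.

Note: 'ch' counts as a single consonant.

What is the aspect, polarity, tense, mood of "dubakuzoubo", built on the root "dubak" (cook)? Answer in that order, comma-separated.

Segment: dubak-u-zo-i-bo.
aspect: -u → inchoative.
polarity: -zo → affirmative.
tense: -i → remote past.
mood: -bo → optative.

inchoative, affirmative, remote past, optative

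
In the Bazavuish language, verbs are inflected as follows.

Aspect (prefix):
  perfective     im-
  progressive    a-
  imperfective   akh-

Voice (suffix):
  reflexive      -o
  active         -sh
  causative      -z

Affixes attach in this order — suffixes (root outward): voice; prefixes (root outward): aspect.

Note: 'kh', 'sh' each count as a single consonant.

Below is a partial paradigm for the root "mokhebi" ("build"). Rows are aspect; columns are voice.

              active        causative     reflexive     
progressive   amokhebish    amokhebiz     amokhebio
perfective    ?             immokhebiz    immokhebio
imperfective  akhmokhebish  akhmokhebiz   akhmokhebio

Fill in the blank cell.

immokhebish

Attach voice active -sh → mokhebish.
Attach aspect perfective im- → immokhebish.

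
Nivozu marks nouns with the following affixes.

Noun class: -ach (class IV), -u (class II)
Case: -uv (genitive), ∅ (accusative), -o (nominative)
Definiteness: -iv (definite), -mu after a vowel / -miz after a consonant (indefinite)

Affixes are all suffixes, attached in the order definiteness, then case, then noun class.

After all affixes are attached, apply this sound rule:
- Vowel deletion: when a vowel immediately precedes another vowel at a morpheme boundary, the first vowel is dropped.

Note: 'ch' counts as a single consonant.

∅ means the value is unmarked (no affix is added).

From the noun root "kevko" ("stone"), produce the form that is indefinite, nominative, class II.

kevkomu

Attach definiteness indefinite -mu (after vowel 'o') → kevkomu.
Attach case nominative -o → kevkomuo.
Attach noun class class II -u → kevkomuou.
Apply vowel deletion: kevkomuou → kevkomu.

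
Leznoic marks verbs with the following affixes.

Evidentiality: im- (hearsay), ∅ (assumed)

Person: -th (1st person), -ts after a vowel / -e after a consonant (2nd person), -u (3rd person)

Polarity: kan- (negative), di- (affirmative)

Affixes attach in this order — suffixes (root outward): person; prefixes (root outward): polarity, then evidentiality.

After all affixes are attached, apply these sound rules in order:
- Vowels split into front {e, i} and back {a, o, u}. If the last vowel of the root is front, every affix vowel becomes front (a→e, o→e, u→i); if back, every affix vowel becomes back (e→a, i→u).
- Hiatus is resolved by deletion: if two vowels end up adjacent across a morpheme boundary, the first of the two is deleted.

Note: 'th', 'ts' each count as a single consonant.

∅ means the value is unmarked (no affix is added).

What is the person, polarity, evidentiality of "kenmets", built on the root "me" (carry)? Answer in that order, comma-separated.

Segment: kan-me-ts.
person: -ts/e → 2nd person.
polarity: kan- → negative.
evidentiality: ∅ → assumed.

2nd person, negative, assumed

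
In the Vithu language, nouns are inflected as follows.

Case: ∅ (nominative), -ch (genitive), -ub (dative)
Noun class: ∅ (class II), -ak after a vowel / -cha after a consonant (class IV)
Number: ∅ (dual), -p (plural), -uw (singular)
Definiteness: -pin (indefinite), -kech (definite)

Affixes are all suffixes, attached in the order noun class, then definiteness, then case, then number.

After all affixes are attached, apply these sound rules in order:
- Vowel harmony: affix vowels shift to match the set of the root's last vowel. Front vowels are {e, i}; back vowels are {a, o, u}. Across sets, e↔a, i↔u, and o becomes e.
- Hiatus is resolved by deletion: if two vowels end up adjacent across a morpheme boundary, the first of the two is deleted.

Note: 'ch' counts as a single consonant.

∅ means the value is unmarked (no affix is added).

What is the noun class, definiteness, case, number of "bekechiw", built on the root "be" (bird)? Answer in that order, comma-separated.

class II, definite, nominative, singular

Segment: be-kech-uw.
noun class: ∅ → class II.
definiteness: -kech → definite.
case: ∅ → nominative.
number: -uw → singular.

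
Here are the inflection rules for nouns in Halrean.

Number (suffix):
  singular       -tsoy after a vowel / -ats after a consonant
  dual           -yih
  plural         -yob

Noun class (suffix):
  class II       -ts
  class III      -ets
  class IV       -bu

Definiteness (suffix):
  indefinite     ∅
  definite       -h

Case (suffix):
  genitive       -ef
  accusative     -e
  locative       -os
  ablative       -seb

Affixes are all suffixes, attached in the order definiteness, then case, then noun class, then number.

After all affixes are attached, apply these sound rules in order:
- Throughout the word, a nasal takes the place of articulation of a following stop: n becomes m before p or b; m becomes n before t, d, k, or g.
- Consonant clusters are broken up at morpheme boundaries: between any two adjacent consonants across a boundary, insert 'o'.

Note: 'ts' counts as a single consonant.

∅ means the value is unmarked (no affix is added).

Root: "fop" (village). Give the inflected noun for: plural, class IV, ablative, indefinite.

foposebobuyob

definiteness = indefinite: zero marking, form stays fop.
Attach case ablative -seb → fopseb.
Attach noun class class IV -bu → fopsebbu.
Attach number plural -yob → fopsebbuyob.
Nasal assimilation: no change.
Apply epenthesis: fopsebbuyob → foposebobuyob.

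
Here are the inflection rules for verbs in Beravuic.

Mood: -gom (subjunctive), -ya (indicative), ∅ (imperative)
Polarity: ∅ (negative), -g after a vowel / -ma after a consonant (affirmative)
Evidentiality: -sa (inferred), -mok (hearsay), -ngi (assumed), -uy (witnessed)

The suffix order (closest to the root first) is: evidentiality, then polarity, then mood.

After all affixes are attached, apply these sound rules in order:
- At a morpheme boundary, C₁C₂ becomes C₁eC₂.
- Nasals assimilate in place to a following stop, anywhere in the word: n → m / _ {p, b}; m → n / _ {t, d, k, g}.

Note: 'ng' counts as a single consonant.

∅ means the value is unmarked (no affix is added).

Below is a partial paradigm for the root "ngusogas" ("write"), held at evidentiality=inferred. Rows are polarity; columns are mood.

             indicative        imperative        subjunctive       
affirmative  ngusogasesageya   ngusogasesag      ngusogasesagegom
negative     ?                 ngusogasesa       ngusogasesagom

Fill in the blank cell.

ngusogasesaya

Attach evidentiality inferred -sa → ngusogassa.
polarity = negative: zero marking, form stays ngusogassa.
Attach mood indicative -ya → ngusogassaya.
Apply epenthesis: ngusogassaya → ngusogasesaya.
Nasal assimilation: no change.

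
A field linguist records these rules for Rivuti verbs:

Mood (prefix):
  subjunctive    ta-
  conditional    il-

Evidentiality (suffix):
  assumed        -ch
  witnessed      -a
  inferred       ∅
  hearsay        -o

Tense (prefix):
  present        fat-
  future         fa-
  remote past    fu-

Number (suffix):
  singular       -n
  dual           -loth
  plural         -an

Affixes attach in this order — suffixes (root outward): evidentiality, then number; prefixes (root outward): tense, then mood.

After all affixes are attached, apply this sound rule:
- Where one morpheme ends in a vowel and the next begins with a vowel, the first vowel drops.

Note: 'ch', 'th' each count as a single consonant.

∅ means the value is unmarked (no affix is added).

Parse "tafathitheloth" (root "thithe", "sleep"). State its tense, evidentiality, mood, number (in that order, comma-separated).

future, inferred, subjunctive, dual

Segment: ta-fa-thithe-loth.
tense: fa- → future.
evidentiality: ∅ → inferred.
mood: ta- → subjunctive.
number: -loth → dual.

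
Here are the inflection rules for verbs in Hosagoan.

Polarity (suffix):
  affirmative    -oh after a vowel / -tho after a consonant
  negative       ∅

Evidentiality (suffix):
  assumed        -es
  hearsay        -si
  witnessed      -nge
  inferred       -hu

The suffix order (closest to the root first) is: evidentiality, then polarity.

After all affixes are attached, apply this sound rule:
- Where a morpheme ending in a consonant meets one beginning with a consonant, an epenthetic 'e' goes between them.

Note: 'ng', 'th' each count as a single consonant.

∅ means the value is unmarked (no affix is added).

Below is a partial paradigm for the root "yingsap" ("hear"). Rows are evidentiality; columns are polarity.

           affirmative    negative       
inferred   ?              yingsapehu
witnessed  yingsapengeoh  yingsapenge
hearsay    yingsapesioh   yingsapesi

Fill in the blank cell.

Attach evidentiality inferred -hu → yingsaphu.
Attach polarity affirmative -oh (after vowel 'u') → yingsaphuoh.
Apply epenthesis: yingsaphuoh → yingsapehuoh.

yingsapehuoh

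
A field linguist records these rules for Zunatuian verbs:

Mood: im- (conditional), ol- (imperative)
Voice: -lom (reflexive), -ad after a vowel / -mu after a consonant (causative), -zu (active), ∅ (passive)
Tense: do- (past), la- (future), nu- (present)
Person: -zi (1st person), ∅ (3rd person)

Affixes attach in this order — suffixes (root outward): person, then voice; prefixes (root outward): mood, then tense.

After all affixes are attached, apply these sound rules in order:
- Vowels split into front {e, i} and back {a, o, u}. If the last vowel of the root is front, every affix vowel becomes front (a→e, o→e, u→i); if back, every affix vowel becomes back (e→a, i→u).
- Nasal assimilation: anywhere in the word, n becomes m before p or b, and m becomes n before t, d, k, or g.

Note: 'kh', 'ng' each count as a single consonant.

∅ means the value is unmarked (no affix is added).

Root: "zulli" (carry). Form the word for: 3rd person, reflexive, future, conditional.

leimzullilem

Attach mood conditional im- → imzulli.
person = 3rd person: zero marking, form stays imzulli.
Attach tense future la- → laimzulli.
Attach voice reflexive -lom → laimzullilom.
Apply vowel harmony: laimzullilom → leimzullilem.
Nasal assimilation: no change.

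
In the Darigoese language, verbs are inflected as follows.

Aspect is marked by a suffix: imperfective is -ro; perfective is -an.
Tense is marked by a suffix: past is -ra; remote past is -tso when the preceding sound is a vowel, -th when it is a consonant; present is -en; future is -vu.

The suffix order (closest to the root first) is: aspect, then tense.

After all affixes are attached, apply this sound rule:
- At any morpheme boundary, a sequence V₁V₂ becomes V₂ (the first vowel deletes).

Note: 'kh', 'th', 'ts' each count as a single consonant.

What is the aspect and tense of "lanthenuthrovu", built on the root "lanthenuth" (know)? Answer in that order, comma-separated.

imperfective, future

Segment: lanthenuth-ro-vu.
aspect: -ro → imperfective.
tense: -vu → future.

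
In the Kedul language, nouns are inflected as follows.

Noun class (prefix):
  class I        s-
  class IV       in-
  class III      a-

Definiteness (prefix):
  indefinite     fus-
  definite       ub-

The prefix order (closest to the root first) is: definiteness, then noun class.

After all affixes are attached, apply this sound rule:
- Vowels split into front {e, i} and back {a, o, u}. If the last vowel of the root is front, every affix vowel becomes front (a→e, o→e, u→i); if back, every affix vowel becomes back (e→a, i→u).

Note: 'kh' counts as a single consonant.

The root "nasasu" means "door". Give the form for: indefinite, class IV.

unfusnasasu

Attach definiteness indefinite fus- → fusnasasu.
Attach noun class class IV in- → infusnasasu.
Apply vowel harmony: infusnasasu → unfusnasasu.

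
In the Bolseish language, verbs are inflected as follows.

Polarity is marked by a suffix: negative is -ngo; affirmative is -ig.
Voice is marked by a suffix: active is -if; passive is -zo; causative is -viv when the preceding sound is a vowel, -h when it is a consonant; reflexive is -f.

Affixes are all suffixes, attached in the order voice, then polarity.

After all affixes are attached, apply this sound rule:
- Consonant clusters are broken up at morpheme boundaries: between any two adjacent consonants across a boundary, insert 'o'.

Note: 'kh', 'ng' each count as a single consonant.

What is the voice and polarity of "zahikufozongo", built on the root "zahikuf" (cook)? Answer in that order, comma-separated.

Segment: zahikuf-zo-ngo.
voice: -zo → passive.
polarity: -ngo → negative.

passive, negative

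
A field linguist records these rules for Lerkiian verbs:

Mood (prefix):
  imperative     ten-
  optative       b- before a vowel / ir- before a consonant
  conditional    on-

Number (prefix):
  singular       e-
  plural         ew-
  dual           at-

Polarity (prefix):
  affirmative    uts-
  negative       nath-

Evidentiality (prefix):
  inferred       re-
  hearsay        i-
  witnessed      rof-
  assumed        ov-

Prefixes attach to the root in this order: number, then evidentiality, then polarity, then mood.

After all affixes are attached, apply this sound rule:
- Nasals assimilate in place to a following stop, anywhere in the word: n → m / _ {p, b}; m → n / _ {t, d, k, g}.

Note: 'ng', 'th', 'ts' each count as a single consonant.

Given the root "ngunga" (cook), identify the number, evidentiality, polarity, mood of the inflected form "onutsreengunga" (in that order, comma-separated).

singular, inferred, affirmative, conditional

Segment: on-uts-re-e-ngunga.
number: e- → singular.
evidentiality: re- → inferred.
polarity: uts- → affirmative.
mood: on- → conditional.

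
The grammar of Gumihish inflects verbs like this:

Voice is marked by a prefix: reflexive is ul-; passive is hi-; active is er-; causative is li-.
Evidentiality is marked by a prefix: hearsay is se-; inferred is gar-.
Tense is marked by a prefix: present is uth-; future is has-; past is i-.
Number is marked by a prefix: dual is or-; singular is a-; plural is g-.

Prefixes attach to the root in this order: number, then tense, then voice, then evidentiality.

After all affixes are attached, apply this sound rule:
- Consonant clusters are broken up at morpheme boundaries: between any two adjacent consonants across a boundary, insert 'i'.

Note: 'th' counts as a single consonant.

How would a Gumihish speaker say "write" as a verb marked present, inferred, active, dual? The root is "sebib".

gareruthorisebib

Attach number dual or- → orsebib.
Attach tense present uth- → uthorsebib.
Attach voice active er- → eruthorsebib.
Attach evidentiality inferred gar- → gareruthorsebib.
Apply epenthesis: gareruthorsebib → gareruthorisebib.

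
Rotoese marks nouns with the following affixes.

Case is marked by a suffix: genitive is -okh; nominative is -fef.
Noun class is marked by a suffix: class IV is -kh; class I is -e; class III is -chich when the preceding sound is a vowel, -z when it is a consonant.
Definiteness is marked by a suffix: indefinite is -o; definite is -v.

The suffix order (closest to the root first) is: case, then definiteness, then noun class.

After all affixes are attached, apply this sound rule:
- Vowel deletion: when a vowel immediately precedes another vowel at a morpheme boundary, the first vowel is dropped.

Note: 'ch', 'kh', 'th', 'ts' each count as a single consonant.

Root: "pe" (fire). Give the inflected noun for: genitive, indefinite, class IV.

Attach case genitive -okh → peokh.
Attach definiteness indefinite -o → peokho.
Attach noun class class IV -kh → peokhokh.
Apply vowel deletion: peokhokh → pokhokh.

pokhokh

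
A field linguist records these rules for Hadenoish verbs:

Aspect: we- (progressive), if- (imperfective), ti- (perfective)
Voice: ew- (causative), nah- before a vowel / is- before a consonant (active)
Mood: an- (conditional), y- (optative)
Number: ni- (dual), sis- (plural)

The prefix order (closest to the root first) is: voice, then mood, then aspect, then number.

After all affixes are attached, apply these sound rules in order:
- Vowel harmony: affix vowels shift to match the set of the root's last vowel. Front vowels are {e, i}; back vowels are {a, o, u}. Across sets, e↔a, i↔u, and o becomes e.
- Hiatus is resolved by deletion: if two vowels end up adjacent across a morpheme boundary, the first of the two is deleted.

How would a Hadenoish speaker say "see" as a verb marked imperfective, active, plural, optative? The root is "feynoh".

susufyusfeynoh

Attach voice active is- (before consonant 'f') → isfeynoh.
Attach mood optative y- → yisfeynoh.
Attach aspect imperfective if- → ifyisfeynoh.
Attach number plural sis- → sisifyisfeynoh.
Apply vowel harmony: sisifyisfeynoh → susufyusfeynoh.
Vowel deletion: no change.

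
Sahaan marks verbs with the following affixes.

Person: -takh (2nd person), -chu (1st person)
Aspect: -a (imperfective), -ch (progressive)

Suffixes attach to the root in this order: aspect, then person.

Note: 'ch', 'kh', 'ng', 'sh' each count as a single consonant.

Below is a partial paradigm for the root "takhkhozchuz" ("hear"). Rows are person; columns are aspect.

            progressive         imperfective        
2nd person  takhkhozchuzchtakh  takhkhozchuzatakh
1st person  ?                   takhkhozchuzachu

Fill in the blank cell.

takhkhozchuzchchu

Attach aspect progressive -ch → takhkhozchuzch.
Attach person 1st person -chu → takhkhozchuzchchu.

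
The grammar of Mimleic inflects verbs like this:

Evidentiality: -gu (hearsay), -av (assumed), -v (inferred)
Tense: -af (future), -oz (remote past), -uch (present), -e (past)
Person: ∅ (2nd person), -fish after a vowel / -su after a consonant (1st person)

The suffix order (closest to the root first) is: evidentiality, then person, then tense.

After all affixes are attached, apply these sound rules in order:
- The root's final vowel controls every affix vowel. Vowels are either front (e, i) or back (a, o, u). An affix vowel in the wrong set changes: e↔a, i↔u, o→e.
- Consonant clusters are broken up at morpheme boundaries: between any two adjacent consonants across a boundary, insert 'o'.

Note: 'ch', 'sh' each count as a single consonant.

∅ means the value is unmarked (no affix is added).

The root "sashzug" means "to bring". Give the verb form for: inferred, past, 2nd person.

Attach evidentiality inferred -v → sashzugv.
person = 2nd person: zero marking, form stays sashzugv.
Attach tense past -e → sashzugve.
Apply vowel harmony: sashzugve → sashzugva.
Apply epenthesis: sashzugva → sashzugova.

sashzugova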